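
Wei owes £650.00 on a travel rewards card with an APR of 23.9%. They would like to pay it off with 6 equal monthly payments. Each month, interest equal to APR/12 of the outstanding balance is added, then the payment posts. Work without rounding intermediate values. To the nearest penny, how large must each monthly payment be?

£116.01

Monthly rate r = 23.9%/12 = 1.99167% = 0.0199167.
Level-payment amortization: P = B₀·r / (1 − (1+r)^(−n)) = 650.00·0.0199167 / (1 − 1.01992^(−6)).
Denominator 1 − (1+r)^(−6) = 0.111593213.
P = 12.9458 / 0.111593213 ≈ 116.01.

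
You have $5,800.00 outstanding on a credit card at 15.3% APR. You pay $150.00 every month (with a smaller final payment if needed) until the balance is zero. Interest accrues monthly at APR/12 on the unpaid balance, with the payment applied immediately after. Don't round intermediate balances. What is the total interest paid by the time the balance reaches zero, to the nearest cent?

$2,242.17

Monthly rate r = 15.3%/12 = 1.275% = 0.01275.
Payoff takes n = ⌈−ln(1 − rB₀/P)/ln(1+r)⌉ = ⌈53.613⌉ = 54 payments; the last is $92.17.
Total paid = 53·$150.00 + $92.17 = $8,042.17.
Total interest = total paid − principal = $8,042.17 − $5,800.00 = $2,242.17.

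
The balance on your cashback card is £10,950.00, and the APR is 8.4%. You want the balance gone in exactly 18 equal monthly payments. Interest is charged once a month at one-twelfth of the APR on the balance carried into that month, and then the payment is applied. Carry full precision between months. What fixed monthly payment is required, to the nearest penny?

Monthly rate r = 8.4%/12 = 0.7% = 0.007.
Level-payment amortization: P = B₀·r / (1 − (1+r)^(−n)) = 10950.00·0.007 / (1 − 1.007^(−18)).
Denominator 1 − (1+r)^(−18) = 0.117998081.
P = 76.65 / 0.117998081 ≈ 649.59.

£649.59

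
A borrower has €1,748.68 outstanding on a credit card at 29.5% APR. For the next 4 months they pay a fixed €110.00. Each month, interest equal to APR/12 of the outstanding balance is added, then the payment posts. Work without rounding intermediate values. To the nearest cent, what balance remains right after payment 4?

Monthly rate r = 29.5%/12 = 2.45833% = 0.0245833.
Each month: B ← B·(1+r) − €110.00.
Month 1: interest €42.99; balance after payment €1,681.67.
Month 2: interest €41.34; balance after payment €1,613.01.
Month 3: interest €39.65; balance after payment €1,542.66.
Month 4: interest €37.92; balance after payment €1,470.59.

€1,470.59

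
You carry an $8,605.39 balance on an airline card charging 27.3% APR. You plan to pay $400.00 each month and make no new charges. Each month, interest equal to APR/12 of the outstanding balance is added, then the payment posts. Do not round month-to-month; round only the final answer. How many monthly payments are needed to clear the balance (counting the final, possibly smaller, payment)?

30 months

Monthly rate r = 27.3%/12 = 2.275% = 0.02275.
Recurrence: B ← B·(1+r) − $400.00.
Month 1: interest $195.77; balance after payment $8,401.16.
Month 2: interest $191.13; balance after payment $8,192.29.
Closed form: n = −ln(1 − rB₀/P)/ln(1+r) = −ln(0.51057)/ln(1.02275) ≈ 29.883, so the balance reaches zero during payment 30.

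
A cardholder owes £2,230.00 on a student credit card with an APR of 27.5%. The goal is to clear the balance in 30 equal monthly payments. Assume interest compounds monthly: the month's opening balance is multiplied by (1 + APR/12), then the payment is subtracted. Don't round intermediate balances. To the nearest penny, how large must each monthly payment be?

Monthly rate r = 27.5%/12 = 2.29167% = 0.0229167.
Level-payment amortization: P = B₀·r / (1 − (1+r)^(−n)) = 2230.00·0.0229167 / (1 − 1.02292^(−30)).
Denominator 1 − (1+r)^(−30) = 0.493251633.
P = 51.1042 / 0.493251633 ≈ 103.61.

£103.61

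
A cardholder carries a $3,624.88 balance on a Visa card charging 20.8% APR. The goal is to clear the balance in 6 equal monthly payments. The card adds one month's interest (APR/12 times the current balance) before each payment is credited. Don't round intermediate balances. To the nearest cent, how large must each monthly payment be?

$641.32

Monthly rate r = 20.8%/12 = 1.73333% = 0.0173333.
Level-payment amortization: P = B₀·r / (1 − (1+r)^(−n)) = 3624.88·0.0173333 / (1 − 1.01733^(−6)).
Denominator 1 − (1+r)^(−6) = 0.0979713066.
P = 62.8313 / 0.0979713066 ≈ 641.32.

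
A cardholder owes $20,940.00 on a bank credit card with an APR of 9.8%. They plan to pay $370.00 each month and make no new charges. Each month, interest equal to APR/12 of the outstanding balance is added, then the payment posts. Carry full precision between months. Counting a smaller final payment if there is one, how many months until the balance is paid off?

Monthly rate r = 9.8%/12 = 0.816667% = 0.00816667.
Recurrence: B ← B·(1+r) − $370.00.
Month 1: interest $171.01; balance after payment $20,741.01.
Month 2: interest $169.38; balance after payment $20,540.39.
Closed form: n = −ln(1 − rB₀/P)/ln(1+r) = −ln(0.53781)/ln(1.00817) ≈ 76.258, so the balance reaches zero during payment 77.

77 months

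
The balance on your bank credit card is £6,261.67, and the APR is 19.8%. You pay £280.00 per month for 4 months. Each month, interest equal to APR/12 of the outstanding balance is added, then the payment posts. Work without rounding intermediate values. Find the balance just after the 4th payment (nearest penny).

Monthly rate r = 19.8%/12 = 1.65% = 0.0165.
Each month: B ← B·(1+r) − £280.00.
Month 1: interest £103.32; balance after payment £6,084.99.
Month 2: interest £100.40; balance after payment £5,905.39.
Month 3: interest £97.44; balance after payment £5,722.83.
Month 4: interest £94.43; balance after payment £5,537.26.

£5,537.26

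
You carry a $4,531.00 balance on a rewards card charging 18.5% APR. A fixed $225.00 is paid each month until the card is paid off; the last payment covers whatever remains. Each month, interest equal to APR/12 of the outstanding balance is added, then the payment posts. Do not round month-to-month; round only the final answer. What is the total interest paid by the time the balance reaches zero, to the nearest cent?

$936.27

Monthly rate r = 18.5%/12 = 1.54167% = 0.0154167.
Payoff takes n = ⌈−ln(1 − rB₀/P)/ln(1+r)⌉ = ⌈24.297⌉ = 25 payments; the last is $67.27.
Total paid = 24·$225.00 + $67.27 = $5,467.27.
Total interest = total paid − principal = $5,467.27 − $4,531.00 = $936.27.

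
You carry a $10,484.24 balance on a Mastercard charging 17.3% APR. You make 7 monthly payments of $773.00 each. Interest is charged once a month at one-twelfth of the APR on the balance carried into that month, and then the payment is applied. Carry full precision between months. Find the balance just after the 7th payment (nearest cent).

$5,938.42

Monthly rate r = 17.3%/12 = 1.44167% = 0.0144167.
Each month: B ← B·(1+r) − $773.00.
Month 1: interest $151.15; balance after payment $9,862.39.
Month 2: interest $142.18; balance after payment $9,231.57.
Month 3: interest $133.09; balance after payment $8,591.66.
Month 4: interest $123.86; balance after payment $7,942.52.
Month 5: interest $114.50; balance after payment $7,284.03.
Month 6: interest $105.01; balance after payment $6,616.04.
Month 7: interest $95.38; balance after payment $5,938.42.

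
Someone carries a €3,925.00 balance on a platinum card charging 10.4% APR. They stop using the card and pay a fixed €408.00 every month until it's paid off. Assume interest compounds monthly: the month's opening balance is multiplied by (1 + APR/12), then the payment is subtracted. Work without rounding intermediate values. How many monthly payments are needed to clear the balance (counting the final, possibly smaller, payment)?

11 payments

Monthly rate r = 10.4%/12 = 0.866667% = 0.00866667.
Recurrence: B ← B·(1+r) − €408.00.
Month 1: interest €34.02; balance after payment €3,551.02.
Month 2: interest €30.78; balance after payment €3,173.79.
Closed form: n = −ln(1 − rB₀/P)/ln(1+r) = −ln(0.91663)/ln(1.00867) ≈ 10.088, so the balance reaches zero during payment 11.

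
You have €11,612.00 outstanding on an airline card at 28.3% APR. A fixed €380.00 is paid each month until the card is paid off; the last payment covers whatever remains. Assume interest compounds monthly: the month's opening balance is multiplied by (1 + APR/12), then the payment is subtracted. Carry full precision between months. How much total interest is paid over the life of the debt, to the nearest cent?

€9,179.52

Monthly rate r = 28.3%/12 = 2.35833% = 0.0235833.
Payoff takes n = ⌈−ln(1 − rB₀/P)/ln(1+r)⌉ = ⌈54.712⌉ = 55 payments; the last is €271.52.
Total paid = 54·€380.00 + €271.52 = €20,791.52.
Total interest = total paid − principal = €20,791.52 − €11,612.00 = €9,179.52.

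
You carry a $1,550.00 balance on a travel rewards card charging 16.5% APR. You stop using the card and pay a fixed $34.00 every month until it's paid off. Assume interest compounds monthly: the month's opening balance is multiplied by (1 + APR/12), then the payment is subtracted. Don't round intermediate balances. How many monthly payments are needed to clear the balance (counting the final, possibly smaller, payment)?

Monthly rate r = 16.5%/12 = 1.375% = 0.01375.
Recurrence: B ← B·(1+r) − $34.00.
Month 1: interest $21.31; balance after payment $1,537.31.
Month 2: interest $21.14; balance after payment $1,524.45.
Closed form: n = −ln(1 − rB₀/P)/ln(1+r) = −ln(0.37316)/ln(1.01375) ≈ 72.182, so the balance reaches zero during payment 73.

73 payments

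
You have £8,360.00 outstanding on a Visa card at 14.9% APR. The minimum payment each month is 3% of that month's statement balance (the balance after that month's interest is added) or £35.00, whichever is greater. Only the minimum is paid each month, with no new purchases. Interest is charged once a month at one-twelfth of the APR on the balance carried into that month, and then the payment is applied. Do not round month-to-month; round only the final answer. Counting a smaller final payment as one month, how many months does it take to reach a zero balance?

Monthly rate r = 14.9%/12 = 1.24167% = 0.0124167.
While 3% of the post-interest balance exceeds £35.00, each month B ← (B·(1+r))·(1 − 0.03), i.e. B shrinks by the factor (1+r)·0.97 = 0.98204.
This holds for months 1–110. Entering month 111 the balance is £1,139.25; 3% of the post-interest balance is now below £35.00, so the flat £35.00 minimum applies from here.
From month 111 a fixed £35.00 at rate r clears £1,139.25 in 42 more payments. Total: 110 + 42 = 152 months.

152 months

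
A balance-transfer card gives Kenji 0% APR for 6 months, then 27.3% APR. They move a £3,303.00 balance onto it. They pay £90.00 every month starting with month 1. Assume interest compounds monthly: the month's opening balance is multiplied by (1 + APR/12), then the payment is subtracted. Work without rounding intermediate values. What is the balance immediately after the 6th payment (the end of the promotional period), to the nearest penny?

£2,763.00

Promo months 1–6 at r₀ = 0%/12 = 0; months 7+ at r₁ = 27.3%/12 = 0.02275.
After month 6 (no interest yet): B = £3,303.00 − 6·£90.00 = £2,763.00.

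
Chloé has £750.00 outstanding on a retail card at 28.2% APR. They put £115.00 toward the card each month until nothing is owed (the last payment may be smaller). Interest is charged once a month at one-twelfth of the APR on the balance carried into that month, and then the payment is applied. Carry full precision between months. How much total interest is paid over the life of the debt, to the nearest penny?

Monthly rate r = 28.2%/12 = 2.35% = 0.0235.
Payoff takes n = ⌈−ln(1 − rB₀/P)/ln(1+r)⌉ = ⌈7.162⌉ = 8 payments; the last is £18.83.
Total paid = 7·£115.00 + £18.83 = £823.83.
Total interest = total paid − principal = £823.83 − £750.00 = £73.83.

£73.83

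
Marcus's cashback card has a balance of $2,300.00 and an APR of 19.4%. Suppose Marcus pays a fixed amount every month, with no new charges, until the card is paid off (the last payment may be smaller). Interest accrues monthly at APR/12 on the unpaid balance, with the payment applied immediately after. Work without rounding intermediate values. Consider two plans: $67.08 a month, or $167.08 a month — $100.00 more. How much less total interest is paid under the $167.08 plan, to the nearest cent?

Monthly rate r = 19.4%/12 = 1.61667% = 0.0161667.
At $67.08/mo: n = ⌈−ln(1 − rB₀/P)/ln(1+r)⌉ = 51 payments (last $26.35); total interest = total paid − $2,300.00 = $1,080.35.
At $167.08/mo: 16 payments (last $116.68); total interest $322.88.
Interest saved = $1,080.35 − $322.88 = $757.47.

$757.47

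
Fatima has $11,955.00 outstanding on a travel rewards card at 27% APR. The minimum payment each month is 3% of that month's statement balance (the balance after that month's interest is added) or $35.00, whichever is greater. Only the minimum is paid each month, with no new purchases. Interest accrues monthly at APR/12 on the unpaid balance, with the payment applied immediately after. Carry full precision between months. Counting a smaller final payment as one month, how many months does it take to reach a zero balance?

346 months

Monthly rate r = 27%/12 = 2.25% = 0.0225.
While 3% of the post-interest balance exceeds $35.00, each month B ← (B·(1+r))·(1 − 0.03), i.e. B shrinks by the factor (1+r)·0.97 = 0.99182.
This holds for months 1–287. Entering month 288 the balance is $1,133.47; 3% of the post-interest balance is now below $35.00, so the flat $35.00 minimum applies from here.
From month 288 a fixed $35.00 at rate r clears $1,133.47 in 59 more payments. Total: 287 + 59 = 346 months.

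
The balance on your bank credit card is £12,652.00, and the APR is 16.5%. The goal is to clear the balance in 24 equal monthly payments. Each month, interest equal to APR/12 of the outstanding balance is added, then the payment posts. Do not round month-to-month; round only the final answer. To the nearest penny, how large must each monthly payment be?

£622.51

Monthly rate r = 16.5%/12 = 1.375% = 0.01375.
Level-payment amortization: P = B₀·r / (1 − (1+r)^(−n)) = 12652.00·0.01375 / (1 − 1.01375^(−24)).
Denominator 1 − (1+r)^(−24) = 0.279458189.
P = 173.965 / 0.279458189 ≈ 622.51.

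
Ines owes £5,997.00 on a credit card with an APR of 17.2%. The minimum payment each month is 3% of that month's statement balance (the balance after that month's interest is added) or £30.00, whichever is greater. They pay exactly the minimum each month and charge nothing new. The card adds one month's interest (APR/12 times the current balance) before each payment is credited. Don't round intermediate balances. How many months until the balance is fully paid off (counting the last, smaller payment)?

Monthly rate r = 17.2%/12 = 1.43333% = 0.0143333.
While 3% of the post-interest balance exceeds £30.00, each month B ← (B·(1+r))·(1 − 0.03), i.e. B shrinks by the factor (1+r)·0.97 = 0.9839.
This holds for months 1–112. Entering month 113 the balance is £974.11; 3% of the post-interest balance is now below £30.00, so the flat £30.00 minimum applies from here.
From month 113 a fixed £30.00 at rate r clears £974.11 in 45 more payments. Total: 112 + 45 = 157 months.

157 months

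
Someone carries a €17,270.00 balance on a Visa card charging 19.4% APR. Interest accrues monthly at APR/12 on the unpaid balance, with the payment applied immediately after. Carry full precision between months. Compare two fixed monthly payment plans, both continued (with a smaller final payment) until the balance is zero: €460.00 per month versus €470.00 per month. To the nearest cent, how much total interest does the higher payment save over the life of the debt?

Monthly rate r = 19.4%/12 = 1.61667% = 0.0161667.
At €460.00/mo: n = ⌈−ln(1 − rB₀/P)/ln(1+r)⌉ = 59 payments (last €105.57); total interest = total paid − €17,270.00 = €9,515.57.
At €470.00/mo: 57 payments (last €100.42); total interest €9,150.42.
Interest saved = €9,515.57 − €9,150.42 = €365.15.

€365.15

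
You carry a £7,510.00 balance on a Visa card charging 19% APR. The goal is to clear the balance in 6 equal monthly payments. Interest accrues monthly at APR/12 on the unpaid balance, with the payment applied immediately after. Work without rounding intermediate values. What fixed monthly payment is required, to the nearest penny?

£1,321.94

Monthly rate r = 19%/12 = 1.58333% = 0.0158333.
Level-payment amortization: P = B₀·r / (1 − (1+r)^(−n)) = 7510.00·0.0158333 / (1 − 1.01583^(−6)).
Denominator 1 − (1+r)^(−6) = 0.0899500239.
P = 118.908 / 0.0899500239 ≈ 1321.94.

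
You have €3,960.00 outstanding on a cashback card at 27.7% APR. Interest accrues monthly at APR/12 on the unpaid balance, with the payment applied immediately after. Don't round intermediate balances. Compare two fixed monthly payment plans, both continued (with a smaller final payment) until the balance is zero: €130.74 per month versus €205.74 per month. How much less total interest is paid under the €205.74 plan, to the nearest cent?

€1,584.88

Monthly rate r = 27.7%/12 = 2.30833% = 0.0230833.
At €130.74/mo: n = ⌈−ln(1 − rB₀/P)/ln(1+r)⌉ = 53 payments (last €83.61); total interest = total paid − €3,960.00 = €2,922.09.
At €205.74/mo: 26 payments (last €153.71); total interest €1,337.21.
Interest saved = €2,922.09 − €1,337.21 = €1,584.88.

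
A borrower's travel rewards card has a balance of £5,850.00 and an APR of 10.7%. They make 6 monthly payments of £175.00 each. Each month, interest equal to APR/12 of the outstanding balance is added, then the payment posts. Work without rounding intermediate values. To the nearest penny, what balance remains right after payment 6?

Monthly rate r = 10.7%/12 = 0.891667% = 0.00891667.
Each month: B ← B·(1+r) − £175.00.
Month 1: interest £52.16; balance after payment £5,727.16.
Month 2: interest £51.07; balance after payment £5,603.23.
Month 3: interest £49.96; balance after payment £5,478.19.
Month 4: interest £48.85; balance after payment £5,352.04.
Month 5: interest £47.72; balance after payment £5,224.76.
Month 6: interest £46.59; balance after payment £5,096.35.

£5,096.35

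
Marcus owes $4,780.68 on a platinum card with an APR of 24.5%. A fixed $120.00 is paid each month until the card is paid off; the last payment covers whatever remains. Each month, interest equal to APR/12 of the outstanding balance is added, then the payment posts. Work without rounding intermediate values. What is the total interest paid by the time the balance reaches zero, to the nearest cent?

$5,186.29

Monthly rate r = 24.5%/12 = 2.04167% = 0.0204167.
Payoff takes n = ⌈−ln(1 − rB₀/P)/ln(1+r)⌉ = ⌈83.058⌉ = 84 payments; the last is $6.97.
Total paid = 83·$120.00 + $6.97 = $9,966.97.
Total interest = total paid − principal = $9,966.97 − $4,780.68 = $5,186.29.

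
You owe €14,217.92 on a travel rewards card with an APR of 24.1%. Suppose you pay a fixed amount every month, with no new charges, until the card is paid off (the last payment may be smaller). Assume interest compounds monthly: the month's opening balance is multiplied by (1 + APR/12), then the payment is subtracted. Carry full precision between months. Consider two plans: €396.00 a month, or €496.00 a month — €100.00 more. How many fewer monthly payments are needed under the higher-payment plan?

21 fewer payments

Monthly rate r = 24.1%/12 = 2.00833% = 0.0200833.
At €396.00/mo: n = ⌈−ln(1 − rB₀/P)/ln(1+r)⌉ = 65 payments (last €84.17); total interest = total paid − €14,217.92 = €11,210.25.
At €496.00/mo: 44 payments (last €57.12); total interest €7,167.20.
Payments saved = 65 − 44 = 21.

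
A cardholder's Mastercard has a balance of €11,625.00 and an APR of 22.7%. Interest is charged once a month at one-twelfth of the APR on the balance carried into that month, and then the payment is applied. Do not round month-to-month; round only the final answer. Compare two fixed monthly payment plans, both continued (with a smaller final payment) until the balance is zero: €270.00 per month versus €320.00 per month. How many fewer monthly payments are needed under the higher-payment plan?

Monthly rate r = 22.7%/12 = 1.89167% = 0.0189167.
At €270.00/mo: n = ⌈−ln(1 − rB₀/P)/ln(1+r)⌉ = 90 payments (last €240.40); total interest = total paid − €11,625.00 = €12,645.40.
At €320.00/mo: 63 payments (last €5.78); total interest €8,220.78.
Payments saved = 90 − 63 = 27.

27 fewer payments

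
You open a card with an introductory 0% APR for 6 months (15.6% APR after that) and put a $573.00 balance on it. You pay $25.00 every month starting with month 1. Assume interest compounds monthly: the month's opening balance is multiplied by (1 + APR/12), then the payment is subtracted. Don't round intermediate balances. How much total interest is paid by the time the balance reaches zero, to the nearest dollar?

$58

Promo months 1–6 at r₀ = 0%/12 = 0; months 7+ at r₁ = 15.6%/12 = 0.013.
After month 6 (no interest yet): B = $573.00 − 6·$25.00 = $423.00.
Then at r₁ with $25.00/mo: n₂ = −ln(1 − r₁·B/P)/ln(1+r₁) ≈ 19.23 → 20 more payments.
Total paid = 25·$25.00 + $5.84 = $630.84; interest = $630.84 − $573.00 = $57.84.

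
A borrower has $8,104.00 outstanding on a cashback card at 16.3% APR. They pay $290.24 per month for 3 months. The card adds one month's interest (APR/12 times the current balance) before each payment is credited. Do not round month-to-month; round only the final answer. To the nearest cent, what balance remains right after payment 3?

Monthly rate r = 16.3%/12 = 1.35833% = 0.0135833.
Each month: B ← B·(1+r) − $290.24.
Month 1: interest $110.08; balance after payment $7,923.84.
Month 2: interest $107.63; balance after payment $7,741.23.
Month 3: interest $105.15; balance after payment $7,556.14.

$7,556.14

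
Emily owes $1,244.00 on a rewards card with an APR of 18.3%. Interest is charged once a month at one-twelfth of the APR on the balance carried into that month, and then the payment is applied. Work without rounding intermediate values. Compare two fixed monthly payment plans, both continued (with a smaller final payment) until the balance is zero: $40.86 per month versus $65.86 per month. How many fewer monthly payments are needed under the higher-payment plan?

19 fewer payments

Monthly rate r = 18.3%/12 = 1.525% = 0.01525.
At $40.86/mo: n = ⌈−ln(1 − rB₀/P)/ln(1+r)⌉ = 42 payments (last $9.88); total interest = total paid − $1,244.00 = $441.14.
At $65.86/mo: 23 payments (last $29.63); total interest $234.55.
Payments saved = 42 − 23 = 19.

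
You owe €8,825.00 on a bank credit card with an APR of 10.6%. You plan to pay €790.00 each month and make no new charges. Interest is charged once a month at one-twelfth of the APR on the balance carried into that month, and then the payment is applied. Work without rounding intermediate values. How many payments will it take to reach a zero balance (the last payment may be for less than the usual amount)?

12 payments

Monthly rate r = 10.6%/12 = 0.883333% = 0.00883333.
Recurrence: B ← B·(1+r) − €790.00.
Month 1: interest €77.95; balance after payment €8,112.95.
Month 2: interest €71.66; balance after payment €7,394.62.
Closed form: n = −ln(1 − rB₀/P)/ln(1+r) = −ln(0.90132)/ln(1.00883) ≈ 11.813, so the balance reaches zero during payment 12.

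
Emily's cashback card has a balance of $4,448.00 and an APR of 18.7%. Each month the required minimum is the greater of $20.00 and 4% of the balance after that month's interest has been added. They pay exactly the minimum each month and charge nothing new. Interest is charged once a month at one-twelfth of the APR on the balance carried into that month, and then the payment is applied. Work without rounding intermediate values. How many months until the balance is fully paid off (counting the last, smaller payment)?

119 months

Monthly rate r = 18.7%/12 = 1.55833% = 0.0155833.
While 4% of the post-interest balance exceeds $20.00, each month B ← (B·(1+r))·(1 − 0.04), i.e. B shrinks by the factor (1+r)·0.96 = 0.97496.
This holds for months 1–87. Entering month 88 the balance is $489.80; 4% of the post-interest balance is now below $20.00, so the flat $20.00 minimum applies from here.
From month 88 a fixed $20.00 at rate r clears $489.80 in 32 more payments. Total: 87 + 32 = 119 months.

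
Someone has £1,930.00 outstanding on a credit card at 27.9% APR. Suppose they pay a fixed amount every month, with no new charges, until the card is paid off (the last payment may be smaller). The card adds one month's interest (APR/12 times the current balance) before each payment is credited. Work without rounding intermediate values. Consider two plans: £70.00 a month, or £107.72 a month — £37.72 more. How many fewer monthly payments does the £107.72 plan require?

21 fewer payments

Monthly rate r = 27.9%/12 = 2.325% = 0.02325.
At £70.00/mo: n = ⌈−ln(1 − rB₀/P)/ln(1+r)⌉ = 45 payments (last £40.53); total interest = total paid − £1,930.00 = £1,190.53.
At £107.72/mo: 24 payments (last £48.09); total interest £595.65.
Payments saved = 45 − 24 = 21.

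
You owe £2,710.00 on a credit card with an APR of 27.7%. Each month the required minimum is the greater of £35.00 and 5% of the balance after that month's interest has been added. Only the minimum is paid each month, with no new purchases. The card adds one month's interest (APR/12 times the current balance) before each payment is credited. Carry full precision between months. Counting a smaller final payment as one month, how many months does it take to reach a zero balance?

Monthly rate r = 27.7%/12 = 2.30833% = 0.0230833.
While 5% of the post-interest balance exceeds £35.00, each month B ← (B·(1+r))·(1 − 0.05), i.e. B shrinks by the factor (1+r)·0.95 = 0.97193.
This holds for months 1–49. Entering month 50 the balance is £671.53; 5% of the post-interest balance is now below £35.00, so the flat £35.00 minimum applies from here.
From month 50 a fixed £35.00 at rate r clears £671.53 in 26 more payments. Total: 49 + 26 = 75 months.

75 months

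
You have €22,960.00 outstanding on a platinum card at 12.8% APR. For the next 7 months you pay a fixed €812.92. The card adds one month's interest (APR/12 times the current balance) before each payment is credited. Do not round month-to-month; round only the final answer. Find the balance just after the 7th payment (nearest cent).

€18,854.39

Monthly rate r = 12.8%/12 = 1.06667% = 0.0106667.
Each month: B ← B·(1+r) − €812.92.
Month 1: interest €244.91; balance after payment €22,391.99.
Month 2: interest €238.85; balance after payment €21,817.91.
Month 3: interest €232.72; balance after payment €21,237.72.
Month 4: interest €226.54; balance after payment €20,651.33.
Month 5: interest €220.28; balance after payment €20,058.70.
Month 6: interest €213.96; balance after payment €19,459.73.
Month 7: interest €207.57; balance after payment €18,854.39.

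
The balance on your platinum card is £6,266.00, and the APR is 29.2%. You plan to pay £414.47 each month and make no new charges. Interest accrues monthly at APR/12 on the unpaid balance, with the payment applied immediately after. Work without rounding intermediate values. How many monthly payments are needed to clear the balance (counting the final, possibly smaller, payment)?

Monthly rate r = 29.2%/12 = 2.43333% = 0.0243333.
Recurrence: B ← B·(1+r) − £414.47.
Month 1: interest £152.47; balance after payment £6,004.00.
Month 2: interest £146.10; balance after payment £5,735.63.
Closed form: n = −ln(1 − rB₀/P)/ln(1+r) = −ln(0.63213)/ln(1.02433) ≈ 19.078, so the balance reaches zero during payment 20.

20 payments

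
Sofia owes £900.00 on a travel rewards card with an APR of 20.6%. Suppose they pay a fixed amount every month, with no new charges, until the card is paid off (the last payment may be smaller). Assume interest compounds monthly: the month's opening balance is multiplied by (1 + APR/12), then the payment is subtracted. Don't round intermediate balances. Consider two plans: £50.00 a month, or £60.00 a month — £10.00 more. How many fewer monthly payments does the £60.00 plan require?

Monthly rate r = 20.6%/12 = 1.71667% = 0.0171667.
At £50.00/mo: n = ⌈−ln(1 − rB₀/P)/ln(1+r)⌉ = 22 payments (last £35.85); total interest = total paid − £900.00 = £185.85.
At £60.00/mo: 18 payments (last £29.65); total interest £149.65.
Payments saved = 22 − 18 = 4.

4 fewer payments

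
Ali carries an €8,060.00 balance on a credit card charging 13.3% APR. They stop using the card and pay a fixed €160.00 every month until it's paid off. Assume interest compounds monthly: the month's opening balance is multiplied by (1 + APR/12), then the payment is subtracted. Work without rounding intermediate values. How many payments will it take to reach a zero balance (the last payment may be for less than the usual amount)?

Monthly rate r = 13.3%/12 = 1.10833% = 0.0110833.
Recurrence: B ← B·(1+r) − €160.00.
Month 1: interest €89.33; balance after payment €7,989.33.
Month 2: interest €88.55; balance after payment €7,917.88.
Closed form: n = −ln(1 − rB₀/P)/ln(1+r) = −ln(0.44168)/ln(1.01108) ≈ 74.138, so the balance reaches zero during payment 75.

75 payments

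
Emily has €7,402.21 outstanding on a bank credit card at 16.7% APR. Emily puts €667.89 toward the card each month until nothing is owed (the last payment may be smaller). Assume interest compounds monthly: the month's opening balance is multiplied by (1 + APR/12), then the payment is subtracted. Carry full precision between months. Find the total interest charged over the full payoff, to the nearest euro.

€694

Monthly rate r = 16.7%/12 = 1.39167% = 0.0139167.
Payoff takes n = ⌈−ln(1 − rB₀/P)/ln(1+r)⌉ = ⌈12.121⌉ = 13 payments; the last is €81.14.
Total paid = 12·€667.89 + €81.14 = €8,095.82.
Total interest = total paid − principal = €8,095.82 − €7,402.21 = €693.61.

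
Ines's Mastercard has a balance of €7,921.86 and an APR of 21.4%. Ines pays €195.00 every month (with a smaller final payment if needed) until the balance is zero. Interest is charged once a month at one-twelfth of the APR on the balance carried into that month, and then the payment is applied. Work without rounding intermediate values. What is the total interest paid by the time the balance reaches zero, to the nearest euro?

€6,299

Monthly rate r = 21.4%/12 = 1.78333% = 0.0178333.
Payoff takes n = ⌈−ln(1 − rB₀/P)/ln(1+r)⌉ = ⌈72.928⌉ = 73 payments; the last is €181.06.
Total paid = 72·€195.00 + €181.06 = €14,221.06.
Total interest = total paid − principal = €14,221.06 − €7,921.86 = €6,299.20.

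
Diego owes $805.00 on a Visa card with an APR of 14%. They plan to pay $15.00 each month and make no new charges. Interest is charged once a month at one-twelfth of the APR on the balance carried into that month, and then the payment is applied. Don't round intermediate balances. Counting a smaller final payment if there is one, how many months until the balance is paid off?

Monthly rate r = 14%/12 = 1.16667% = 0.0116667.
Recurrence: B ← B·(1+r) − $15.00.
Month 1: interest $9.39; balance after payment $799.39.
Month 2: interest $9.33; balance after payment $793.72.
Closed form: n = −ln(1 − rB₀/P)/ln(1+r) = −ln(0.37389)/ln(1.01167) ≈ 84.816, so the balance reaches zero during payment 85.

85 months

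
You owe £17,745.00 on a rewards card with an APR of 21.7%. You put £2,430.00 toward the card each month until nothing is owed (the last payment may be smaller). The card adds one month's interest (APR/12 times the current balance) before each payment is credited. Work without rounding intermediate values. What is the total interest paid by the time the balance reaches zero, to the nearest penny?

£1,459.69

Monthly rate r = 21.7%/12 = 1.80833% = 0.0180833.
Payoff takes n = ⌈−ln(1 − rB₀/P)/ln(1+r)⌉ = ⌈7.902⌉ = 8 payments; the last is £2,194.69.
Total paid = 7·£2,430.00 + £2,194.69 = £19,204.69.
Total interest = total paid − principal = £19,204.69 − £17,745.00 = £1,459.69.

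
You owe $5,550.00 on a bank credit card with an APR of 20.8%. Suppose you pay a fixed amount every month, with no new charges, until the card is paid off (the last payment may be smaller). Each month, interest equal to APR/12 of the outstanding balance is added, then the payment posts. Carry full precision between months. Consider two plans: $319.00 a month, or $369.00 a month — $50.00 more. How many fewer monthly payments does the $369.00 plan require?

Monthly rate r = 20.8%/12 = 1.73333% = 0.0173333.
At $319.00/mo: n = ⌈−ln(1 − rB₀/P)/ln(1+r)⌉ = 21 payments (last $282.81); total interest = total paid − $5,550.00 = $1,112.81.
At $369.00/mo: 18 payments (last $213.69); total interest $936.69.
Payments saved = 21 − 18 = 3.

3 fewer payments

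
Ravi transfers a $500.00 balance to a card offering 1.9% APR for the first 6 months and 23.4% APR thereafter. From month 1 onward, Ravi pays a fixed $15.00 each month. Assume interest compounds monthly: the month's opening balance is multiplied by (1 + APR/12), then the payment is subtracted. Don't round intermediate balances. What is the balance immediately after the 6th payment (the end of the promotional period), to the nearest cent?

Promo months 1–6 at r₀ = 1.9%/12 = 0.00158333; months 7+ at r₁ = 23.4%/12 = 0.0195.
After month 6: iterate B ← B·(1+r₀) − $15.00 for 6 months → $414.41.

$414.41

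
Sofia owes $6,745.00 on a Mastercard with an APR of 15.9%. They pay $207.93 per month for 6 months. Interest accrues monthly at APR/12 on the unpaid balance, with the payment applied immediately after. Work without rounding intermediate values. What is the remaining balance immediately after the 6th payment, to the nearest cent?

$6,009.66

Monthly rate r = 15.9%/12 = 1.325% = 0.01325.
Each month: B ← B·(1+r) − $207.93.
Month 1: interest $89.37; balance after payment $6,626.44.
Month 2: interest $87.80; balance after payment $6,506.31.
Month 3: interest $86.21; balance after payment $6,384.59.
Month 4: interest $84.60; balance after payment $6,261.26.
Month 5: interest $82.96; balance after payment $6,136.29.
Month 6: interest $81.31; balance after payment $6,009.66.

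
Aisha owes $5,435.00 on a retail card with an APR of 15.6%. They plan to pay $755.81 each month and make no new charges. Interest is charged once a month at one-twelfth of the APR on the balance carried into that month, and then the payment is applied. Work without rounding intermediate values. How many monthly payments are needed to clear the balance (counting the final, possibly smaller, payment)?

8 months

Monthly rate r = 15.6%/12 = 1.3% = 0.013.
Recurrence: B ← B·(1+r) − $755.81.
Month 1: interest $70.66; balance after payment $4,749.84.
Month 2: interest $61.75; balance after payment $4,055.78.
Closed form: n = −ln(1 − rB₀/P)/ln(1+r) = −ln(0.90652)/ln(1.013) ≈ 7.599, so the balance reaches zero during payment 8.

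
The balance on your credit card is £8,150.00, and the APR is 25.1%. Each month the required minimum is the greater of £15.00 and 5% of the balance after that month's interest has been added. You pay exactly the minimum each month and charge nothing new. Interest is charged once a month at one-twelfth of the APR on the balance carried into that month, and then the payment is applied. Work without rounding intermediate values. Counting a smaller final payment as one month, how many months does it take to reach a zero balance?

Monthly rate r = 25.1%/12 = 2.09167% = 0.0209167.
While 5% of the post-interest balance exceeds £15.00, each month B ← (B·(1+r))·(1 − 0.05), i.e. B shrinks by the factor (1+r)·0.95 = 0.96987.
This holds for months 1–109. Entering month 110 the balance is £290.38; 5% of the post-interest balance is now below £15.00, so the flat £15.00 minimum applies from here.
From month 110 a fixed £15.00 at rate r clears £290.38 in 26 more payments. Total: 109 + 26 = 135 months.

135 months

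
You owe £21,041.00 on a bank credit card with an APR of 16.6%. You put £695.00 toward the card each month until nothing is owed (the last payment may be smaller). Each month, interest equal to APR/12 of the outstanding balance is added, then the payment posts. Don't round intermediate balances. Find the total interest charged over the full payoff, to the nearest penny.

Monthly rate r = 16.6%/12 = 1.38333% = 0.0138333.
Payoff takes n = ⌈−ln(1 − rB₀/P)/ln(1+r)⌉ = ⌈39.499⌉ = 40 payments; the last is £348.26.
Total paid = 39·£695.00 + £348.26 = £27,453.26.
Total interest = total paid − principal = £27,453.26 − £21,041.00 = £6,412.26.

£6,412.26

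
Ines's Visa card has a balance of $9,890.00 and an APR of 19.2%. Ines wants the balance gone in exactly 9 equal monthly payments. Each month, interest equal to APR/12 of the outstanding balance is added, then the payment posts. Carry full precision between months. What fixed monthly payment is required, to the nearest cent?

$1,188.66

Monthly rate r = 19.2%/12 = 1.6% = 0.016.
Level-payment amortization: P = B₀·r / (1 − (1+r)^(−n)) = 9890.00·0.016 / (1 − 1.016^(−9)).
Denominator 1 − (1+r)^(−9) = 0.1331247.
P = 158.24 / 0.1331247 ≈ 1188.66.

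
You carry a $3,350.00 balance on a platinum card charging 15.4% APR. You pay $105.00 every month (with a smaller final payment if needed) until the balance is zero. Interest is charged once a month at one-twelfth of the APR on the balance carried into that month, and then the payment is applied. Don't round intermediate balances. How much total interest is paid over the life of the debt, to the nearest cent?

$987.03

Monthly rate r = 15.4%/12 = 1.28333% = 0.0128333.
Payoff takes n = ⌈−ln(1 − rB₀/P)/ln(1+r)⌉ = ⌈41.304⌉ = 42 payments; the last is $32.03.
Total paid = 41·$105.00 + $32.03 = $4,337.03.
Total interest = total paid − principal = $4,337.03 − $3,350.00 = $987.03.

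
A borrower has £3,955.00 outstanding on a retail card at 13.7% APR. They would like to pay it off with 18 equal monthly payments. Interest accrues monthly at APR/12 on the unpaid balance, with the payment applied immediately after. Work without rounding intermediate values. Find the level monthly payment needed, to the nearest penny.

Monthly rate r = 13.7%/12 = 1.14167% = 0.0114167.
Level-payment amortization: P = B₀·r / (1 − (1+r)^(−n)) = 3955.00·0.0114167 / (1 − 1.01142^(−18)).
Denominator 1 − (1+r)^(−18) = 0.184811407.
P = 45.1529 / 0.184811407 ≈ 244.32.

£244.32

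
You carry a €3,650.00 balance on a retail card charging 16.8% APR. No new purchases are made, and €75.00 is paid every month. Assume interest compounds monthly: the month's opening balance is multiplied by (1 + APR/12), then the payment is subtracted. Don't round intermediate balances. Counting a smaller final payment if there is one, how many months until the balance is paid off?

Monthly rate r = 16.8%/12 = 1.4% = 0.014.
Recurrence: B ← B·(1+r) − €75.00.
Month 1: interest €51.10; balance after payment €3,626.10.
Month 2: interest €50.77; balance after payment €3,601.87.
Closed form: n = −ln(1 − rB₀/P)/ln(1+r) = −ln(0.31867)/ln(1.014) ≈ 82.257, so the balance reaches zero during payment 83.

83 months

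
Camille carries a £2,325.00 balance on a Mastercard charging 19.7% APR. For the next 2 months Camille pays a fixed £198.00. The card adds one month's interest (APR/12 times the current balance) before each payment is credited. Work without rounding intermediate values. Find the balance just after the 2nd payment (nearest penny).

Monthly rate r = 19.7%/12 = 1.64167% = 0.0164167.
Each month: B ← B·(1+r) − £198.00.
Month 1: interest £38.17; balance after payment £2,165.17.
Month 2: interest £35.54; balance after payment £2,002.71.

£2,002.71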